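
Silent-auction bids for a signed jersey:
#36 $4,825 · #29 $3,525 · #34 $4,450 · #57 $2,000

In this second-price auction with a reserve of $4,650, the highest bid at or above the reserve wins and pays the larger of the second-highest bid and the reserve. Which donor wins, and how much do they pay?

#36 pays $4,650

Bids in order: 4,825 (#36) > 4,450 (#34) > 3,525 (#29) > 2,000 (#57)
Highest eligible bid: #36 at $4,825.
Second-highest bid $4,450 is below the reserve $4,650, so the reserve binds → payment $4,650.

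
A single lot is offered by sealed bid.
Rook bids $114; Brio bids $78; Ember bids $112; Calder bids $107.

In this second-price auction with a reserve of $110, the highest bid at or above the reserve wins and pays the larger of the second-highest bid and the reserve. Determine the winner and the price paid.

Rook pays $112

Sorting bids: 114 (Rook) > 112 (Ember) > 107 (Calder) > 78 (Brio)
Rook has the top bid at or above the reserve ($114).
max(second-highest $112, reserve $110) = $112; the reserve does not bind.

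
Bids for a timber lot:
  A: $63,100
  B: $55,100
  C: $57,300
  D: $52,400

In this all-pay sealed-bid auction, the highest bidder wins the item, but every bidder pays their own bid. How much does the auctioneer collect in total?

Bids in order: 63,100 (A) > 57,300 (C) > 55,100 (B) > 52,400 (D)
A wins with the top bid; all bids are sunk regardless.
Every bidder forfeits their bid regardless of winning.
Revenue = 63,100 + 55,100 + 57,300 + 52,400 = $227,900.

Total revenue: $227,900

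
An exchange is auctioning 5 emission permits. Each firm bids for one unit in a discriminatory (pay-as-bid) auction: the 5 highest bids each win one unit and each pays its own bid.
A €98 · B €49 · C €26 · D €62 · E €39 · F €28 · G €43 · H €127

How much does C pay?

C pays €0

Sorting: 127 (H), 98 (A), 62 (D), 49 (B), 43 (G), 39 (E), 28 (F), …
Winners (5 units): H, A, D, B, G.
C does not win → €0.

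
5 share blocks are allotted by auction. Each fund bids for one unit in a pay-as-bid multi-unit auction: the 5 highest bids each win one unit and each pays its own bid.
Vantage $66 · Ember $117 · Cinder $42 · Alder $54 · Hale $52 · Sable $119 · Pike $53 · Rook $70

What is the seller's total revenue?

Total revenue: $426

Bids ranked high→low: 119 (Sable), 117 (Ember), 70 (Rook), 66 (Vantage), 54 (Alder), 53 (Pike), 52 (Hale), …
Winners (5 units): Sable, Ember, Rook, Vantage, Alder.
Total revenue = 119 + 117 + 70 + 66 + 54 = $426.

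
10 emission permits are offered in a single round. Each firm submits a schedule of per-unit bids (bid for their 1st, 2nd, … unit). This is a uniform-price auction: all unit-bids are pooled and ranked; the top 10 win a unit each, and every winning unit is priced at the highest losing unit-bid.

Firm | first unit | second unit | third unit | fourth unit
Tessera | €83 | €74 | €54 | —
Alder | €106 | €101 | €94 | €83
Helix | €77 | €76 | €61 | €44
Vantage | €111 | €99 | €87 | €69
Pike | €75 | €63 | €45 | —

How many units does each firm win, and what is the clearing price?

Alder 4, Helix 2, Tessera 1, Vantage 3; clearing price €75

Merging the schedules and taking the best 10: 111 (Vantage-1), 106 (Alder-1), 101 (Alder-2), 99 (Vantage-2), 94 (Alder-3), 87 (Vantage-3), 83 (Tessera-1), 83 (Alder-4), 77 (Helix-1), 76 (Helix-2)
The (k+1)-th unit-bid is €75.
Allocation: Alder 4, Helix 2, Tessera 1, Vantage 3.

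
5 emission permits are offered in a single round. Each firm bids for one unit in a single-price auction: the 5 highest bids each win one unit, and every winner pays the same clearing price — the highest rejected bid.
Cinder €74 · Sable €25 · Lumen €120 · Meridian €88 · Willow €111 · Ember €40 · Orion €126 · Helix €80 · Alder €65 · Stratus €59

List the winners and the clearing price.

Bids ranked high→low: 126 (Orion), 120 (Lumen), 111 (Willow), 88 (Meridian), 80 (Helix), 74 (Cinder), 65 (Alder), …
The 5 highest are Orion, Lumen, Willow, Meridian, Helix.
Highest unsuccessful bid: €74 → clearing price.

Orion, Lumen, Willow, Meridian, Helix; each pays €74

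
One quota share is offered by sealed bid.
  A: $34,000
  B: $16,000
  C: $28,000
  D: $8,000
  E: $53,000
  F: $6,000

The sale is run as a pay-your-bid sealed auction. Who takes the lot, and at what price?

E pays $53,000

Bids in order: 53,000 (E) > 34,000 (A) > 28,000 (C) > 16,000 (B) > 8,000 (D) > 6,000 (F)
First-price: E pays what they bid, $53,000.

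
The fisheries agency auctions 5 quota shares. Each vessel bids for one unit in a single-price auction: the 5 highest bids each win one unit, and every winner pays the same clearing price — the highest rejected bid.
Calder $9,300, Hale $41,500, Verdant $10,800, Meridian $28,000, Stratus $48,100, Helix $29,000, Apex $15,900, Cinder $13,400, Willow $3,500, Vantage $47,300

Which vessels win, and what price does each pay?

Ordering the bids: 48,100 (Stratus), 47,300 (Vantage), 41,500 (Hale), 29,000 (Helix), 28,000 (Meridian), 15,900 (Apex), 13,400 (Cinder), …
Top 5: Stratus, Vantage, Hale, Helix, Meridian.
Highest unsuccessful bid: $15,900 → clearing price.

Stratus, Vantage, Hale, Helix, Meridian; each pays $15,900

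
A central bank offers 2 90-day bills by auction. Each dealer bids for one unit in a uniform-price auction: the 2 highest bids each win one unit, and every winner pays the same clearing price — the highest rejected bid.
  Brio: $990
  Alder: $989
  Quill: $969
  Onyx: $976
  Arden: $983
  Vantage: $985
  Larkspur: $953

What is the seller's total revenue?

Ordering the bids: 990 (Brio), 989 (Alder), 985 (Vantage), 983 (Arden), …
Winners (2 units): Brio, Alder.
Clearing price = highest rejected bid = $985.
Total revenue = 2 × $985 = $1,970.

Total revenue: $1,970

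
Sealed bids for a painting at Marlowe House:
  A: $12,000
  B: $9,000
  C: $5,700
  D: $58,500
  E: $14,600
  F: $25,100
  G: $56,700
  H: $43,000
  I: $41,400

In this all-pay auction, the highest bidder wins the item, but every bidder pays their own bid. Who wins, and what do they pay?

D pays $58,500

All-pay auction: the highest bidder wins the item, but every bidder pays their own bid.
Bids in order: 58,500 (D) > 56,700 (G) > 43,000 (H) > 41,400 (I) > 25,100 (F) > 14,600 (E) > …
D is highest and takes the item; every bidder forfeits their bid.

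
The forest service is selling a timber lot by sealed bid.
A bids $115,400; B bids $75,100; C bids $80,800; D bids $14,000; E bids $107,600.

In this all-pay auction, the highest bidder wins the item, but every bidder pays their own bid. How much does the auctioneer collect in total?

Total revenue: $392,900

Bids ranked: 115,400 (A) > 107,600 (E) > 80,800 (C) > 75,100 (B) > 14,000 (D)
A wins with the top bid; all bids are sunk regardless.
Every bidder forfeits their bid regardless of winning.
Revenue = 115,400 + 75,100 + 80,800 + 14,000 + 107,600 = $392,900.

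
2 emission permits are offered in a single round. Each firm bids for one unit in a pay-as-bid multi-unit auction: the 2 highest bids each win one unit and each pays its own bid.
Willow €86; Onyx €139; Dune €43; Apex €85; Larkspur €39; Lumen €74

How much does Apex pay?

Apex pays €0

Bids ranked high→low: 139 (Onyx), 86 (Willow), 85 (Apex), 74 (Lumen), …
Top 2: Onyx, Willow.
Apex does not win → €0.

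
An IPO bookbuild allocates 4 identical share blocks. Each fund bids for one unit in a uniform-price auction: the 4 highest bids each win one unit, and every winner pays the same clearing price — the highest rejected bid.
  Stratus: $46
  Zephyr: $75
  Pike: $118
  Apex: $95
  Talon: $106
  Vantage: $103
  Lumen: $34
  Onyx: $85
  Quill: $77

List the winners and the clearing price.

Pike, Talon, Vantage, Apex; each pays $85

Bids ranked high→low: 118 (Pike), 106 (Talon), 103 (Vantage), 95 (Apex), 85 (Onyx), 77 (Quill), …
The 4 highest are Pike, Talon, Vantage, Apex.
Highest unsuccessful bid: $85 → clearing price.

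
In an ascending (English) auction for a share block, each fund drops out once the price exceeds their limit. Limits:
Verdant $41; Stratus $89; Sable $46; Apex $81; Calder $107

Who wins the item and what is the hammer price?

Calder wins at $89

Limits in order: 107 (Calder) > 89 (Stratus) > 81 (Apex) > 46 (Sable) > 41 (Verdant)
Once the price passes $89, only Calder is left; the hammer falls at Stratus's limit of $89.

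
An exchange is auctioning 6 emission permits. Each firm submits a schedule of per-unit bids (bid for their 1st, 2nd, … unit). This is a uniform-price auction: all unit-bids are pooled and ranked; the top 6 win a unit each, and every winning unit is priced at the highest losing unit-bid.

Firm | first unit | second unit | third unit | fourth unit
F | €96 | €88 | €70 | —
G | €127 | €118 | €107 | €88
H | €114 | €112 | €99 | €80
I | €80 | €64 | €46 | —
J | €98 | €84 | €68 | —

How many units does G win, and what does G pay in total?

G: 3 units, pays €294

Merging the schedules and taking the best 6: 127 (G-1), 118 (G-2), 114 (H-1), 112 (H-2), 107 (G-3), 99 (H-3)
Highest rejected unit-bid = €98.
G wins 3 unit(s) at €98 each.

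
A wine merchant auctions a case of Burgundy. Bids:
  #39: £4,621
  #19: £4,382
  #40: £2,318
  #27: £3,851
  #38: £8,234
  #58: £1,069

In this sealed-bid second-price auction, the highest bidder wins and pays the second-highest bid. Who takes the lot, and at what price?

#38 pays £4,621

Bids ranked: 8,234 (#38) > 4,621 (#39) > 4,382 (#19) > 3,851 (#27) > 2,318 (#40) > 1,069 (#58)
#38 is highest; pays the second-highest bid, £4,621.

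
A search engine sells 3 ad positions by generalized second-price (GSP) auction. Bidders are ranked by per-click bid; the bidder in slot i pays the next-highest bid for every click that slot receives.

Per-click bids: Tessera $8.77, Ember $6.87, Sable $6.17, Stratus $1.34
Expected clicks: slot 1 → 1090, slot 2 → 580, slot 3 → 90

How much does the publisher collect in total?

Total revenue: $11187.50

Per-click bids in order: $8.77 (Tessera) > $6.87 (Ember) > $6.17 (Sable) > $1.34 (Stratus)
Slot 1: Tessera pays $6.87 × 1090 = $7488.30
Slot 2: Ember pays $6.17 × 580 = $3578.60
Slot 3: Sable pays $1.34 × 90 = $120.60
Total = $11187.50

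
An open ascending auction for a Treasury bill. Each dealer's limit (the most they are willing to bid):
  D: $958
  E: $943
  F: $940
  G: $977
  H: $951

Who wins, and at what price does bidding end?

G wins at $958

Limits ranked: 977 (G) > 958 (D) > 951 (H) > 943 (E) > 940 (F)
Bidding ends when D exits at $958; G takes it.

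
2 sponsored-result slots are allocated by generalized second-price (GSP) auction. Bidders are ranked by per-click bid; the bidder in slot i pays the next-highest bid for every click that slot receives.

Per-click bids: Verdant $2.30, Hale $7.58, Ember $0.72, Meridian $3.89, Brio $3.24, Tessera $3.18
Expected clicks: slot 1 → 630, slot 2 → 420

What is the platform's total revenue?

Total revenue: $3811.50

Per-click bids in order: $7.58 (Hale) > $3.89 (Meridian) > $3.24 (Brio) > …
Slot 1: Hale pays $3.89 × 630 = $2450.70
Slot 2: Meridian pays $3.24 × 420 = $1360.80
Total = $3811.50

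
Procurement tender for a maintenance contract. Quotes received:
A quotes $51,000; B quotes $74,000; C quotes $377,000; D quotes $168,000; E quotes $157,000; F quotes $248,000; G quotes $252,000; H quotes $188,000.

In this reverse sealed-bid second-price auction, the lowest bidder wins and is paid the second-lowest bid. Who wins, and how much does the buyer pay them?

A is paid $74,000

Rule: the lowest bidder wins and is paid the second-lowest bid.
Bids in order: 51,000 (A) < 74,000 (B) < 157,000 (E) < 168,000 (D) < 188,000 (H) < 248,000 (F) < …
A is lowest; is paid the second-lowest bid, $74,000.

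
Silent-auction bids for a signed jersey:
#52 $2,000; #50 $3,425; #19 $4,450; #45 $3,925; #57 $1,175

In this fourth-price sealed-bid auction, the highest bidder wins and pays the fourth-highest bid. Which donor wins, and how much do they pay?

Fourth-price sealed-bid auction: the highest bidder wins and pays the fourth-highest bid.
Bids in order: 4,450 (#19) > 3,925 (#45) > 3,425 (#50) > 2,000 (#52) > 1,175 (#57)
#19 wins; payment is bid #4 in the ranking = $2,000.

#19 pays $2,000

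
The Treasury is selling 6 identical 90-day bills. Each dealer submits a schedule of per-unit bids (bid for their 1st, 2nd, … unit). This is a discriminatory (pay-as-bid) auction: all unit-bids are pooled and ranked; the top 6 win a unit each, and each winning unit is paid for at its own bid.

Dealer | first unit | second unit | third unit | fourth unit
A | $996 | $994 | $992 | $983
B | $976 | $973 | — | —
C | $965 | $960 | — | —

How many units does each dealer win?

A 4, B 2

All unit-bids, highest first — top 6: 996 (A-1), 994 (A-2), 992 (A-3), 983 (A-4), 976 (B-1), 973 (B-2)
Next rejected bid: $965 (not a price — pay-as-bid).
Allocation: A 4, B 2.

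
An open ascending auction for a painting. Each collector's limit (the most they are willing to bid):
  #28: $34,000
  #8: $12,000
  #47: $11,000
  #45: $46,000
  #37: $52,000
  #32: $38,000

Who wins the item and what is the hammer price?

#37 wins at $46,000

Rule: the price rises until one bidder remains; the winner pays the price at which the last rival dropped out.
Sorting limits: 52,000 (#37) > 46,000 (#45) > 38,000 (#32) > 34,000 (#28) > 12,000 (#8) > 11,000 (#47)
#45 is the last rival to drop out, at $46,000; #37 remains and wins at that price.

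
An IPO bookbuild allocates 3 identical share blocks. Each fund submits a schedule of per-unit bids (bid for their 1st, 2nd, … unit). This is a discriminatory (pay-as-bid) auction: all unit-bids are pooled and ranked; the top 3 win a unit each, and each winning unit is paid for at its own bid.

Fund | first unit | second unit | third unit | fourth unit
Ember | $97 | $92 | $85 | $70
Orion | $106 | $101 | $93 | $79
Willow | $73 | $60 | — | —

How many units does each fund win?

Pooled unit-bids ranked (top 3): 106 (Orion-1), 101 (Orion-2), 97 (Ember-1)
Next rejected bid: $93 (not a price — pay-as-bid).
Allocation: Ember 1, Orion 2.

Ember 1, Orion 2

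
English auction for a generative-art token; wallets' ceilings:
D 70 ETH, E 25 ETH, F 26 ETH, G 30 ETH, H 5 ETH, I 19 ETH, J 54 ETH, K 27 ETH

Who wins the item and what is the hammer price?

D wins at 54 ETH

Ascending (English) auction: the price rises until one bidder remains; the winner pays the price at which the last rival dropped out.
Sorting limits: 70 (D) > 54 (J) > 30 (G) > 27 (K) > 26 (F) > 25 (E) > …
Once the price passes 54 ETH, only D is left; the hammer falls at J's limit of 54 ETH.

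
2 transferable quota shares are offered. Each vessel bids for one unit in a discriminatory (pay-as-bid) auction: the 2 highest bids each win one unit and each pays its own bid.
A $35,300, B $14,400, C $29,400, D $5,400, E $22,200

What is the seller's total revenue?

Total revenue: $64,700

Bids ranked high→low: 35,300 (A), 29,400 (C), 22,200 (E), 14,400 (B), …
Top 2: A, C.
Total revenue = 35,300 + 29,400 = $64,700.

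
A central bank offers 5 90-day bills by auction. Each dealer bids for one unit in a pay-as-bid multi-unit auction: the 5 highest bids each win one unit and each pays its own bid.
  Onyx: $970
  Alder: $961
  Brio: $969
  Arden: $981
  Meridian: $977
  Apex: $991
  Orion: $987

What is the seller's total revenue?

Total revenue: $4,906

Bids ranked high→low: 991 (Apex), 987 (Orion), 981 (Arden), 977 (Meridian), 970 (Onyx), 969 (Brio), 961 (Alder)
Winners (5 units): Apex, Orion, Arden, Meridian, Onyx.
Total revenue = 991 + 987 + 981 + 977 + 970 = $4,906.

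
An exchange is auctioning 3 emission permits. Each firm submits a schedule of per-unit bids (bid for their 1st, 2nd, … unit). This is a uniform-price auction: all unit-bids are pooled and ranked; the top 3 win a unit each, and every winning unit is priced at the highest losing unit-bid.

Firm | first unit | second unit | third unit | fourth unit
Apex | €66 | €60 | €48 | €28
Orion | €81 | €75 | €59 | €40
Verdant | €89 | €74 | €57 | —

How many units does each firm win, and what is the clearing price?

Merging the schedules and taking the best 3: 89 (Verdant-1), 81 (Orion-1), 75 (Orion-2)
First bid not allocated: €74.
Allocation: Orion 2, Verdant 1.

Orion 2, Verdant 1; clearing price €74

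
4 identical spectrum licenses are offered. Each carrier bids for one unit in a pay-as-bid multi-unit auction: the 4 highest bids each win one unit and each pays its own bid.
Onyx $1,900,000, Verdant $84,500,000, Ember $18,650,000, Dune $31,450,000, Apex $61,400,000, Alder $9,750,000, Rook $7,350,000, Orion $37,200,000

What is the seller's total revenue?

Total revenue: $214,550,000

Sorting: 84,500,000 (Verdant), 61,400,000 (Apex), 37,200,000 (Orion), 31,450,000 (Dune), 18,650,000 (Ember), 9,750,000 (Alder), …
Top 4: Verdant, Apex, Orion, Dune.
Total revenue = 84,500,000 + 61,400,000 + 37,200,000 + 31,450,000 = $214,550,000.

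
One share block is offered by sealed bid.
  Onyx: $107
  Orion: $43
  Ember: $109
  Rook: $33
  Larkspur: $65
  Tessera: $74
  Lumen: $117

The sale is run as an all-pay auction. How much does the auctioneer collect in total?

Rule: the highest bidder wins the item, but every bidder pays their own bid.
Sorting bids: 117 (Lumen) > 109 (Ember) > 107 (Onyx) > 74 (Tessera) > 65 (Larkspur) > 43 (Orion) > …
Lumen wins with the top bid; all bids are sunk regardless.
Every bidder forfeits their bid regardless of winning.
Revenue = 107 + 43 + 109 + 33 + 65 + 74 + 117 = $548.

Total revenue: $548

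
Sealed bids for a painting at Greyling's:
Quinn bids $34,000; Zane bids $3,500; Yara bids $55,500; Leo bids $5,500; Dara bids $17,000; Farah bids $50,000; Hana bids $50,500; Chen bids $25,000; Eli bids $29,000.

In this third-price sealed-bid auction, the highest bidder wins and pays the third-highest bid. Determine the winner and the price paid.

Yara pays $50,000

Rule: the highest bidder wins and pays the third-highest bid.
Bids ranked: 55,500 (Yara) > 50,500 (Hana) > 50,000 (Farah) > 34,000 (Quinn) > 29,000 (Eli) > 25,000 (Chen) > …
Yara wins; payment is bid #3 in the ranking = $50,000.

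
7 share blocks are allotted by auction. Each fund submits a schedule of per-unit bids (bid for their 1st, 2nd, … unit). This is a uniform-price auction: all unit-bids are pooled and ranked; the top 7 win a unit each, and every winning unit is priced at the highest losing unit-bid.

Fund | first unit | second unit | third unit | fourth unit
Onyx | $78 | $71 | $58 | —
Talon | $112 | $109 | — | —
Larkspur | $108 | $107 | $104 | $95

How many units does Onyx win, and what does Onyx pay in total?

Onyx: 1 unit, pays $71

Pooled unit-bids ranked (top 7): 112 (Talon-1), 109 (Talon-2), 108 (Larkspur-1), 107 (Larkspur-2), 104 (Larkspur-3), 95 (Larkspur-4), 78 (Onyx-1)
The (k+1)-th unit-bid is $71.
Onyx wins 1 unit(s) at $71 each.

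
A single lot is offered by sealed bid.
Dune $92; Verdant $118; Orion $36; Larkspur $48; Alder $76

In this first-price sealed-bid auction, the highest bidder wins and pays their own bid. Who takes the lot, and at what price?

Bids in order: 118 (Verdant) > 92 (Dune) > 76 (Alder) > 48 (Larkspur) > 36 (Orion)
Verdant has the highest bid and pays exactly that: $118.

Verdant pays $118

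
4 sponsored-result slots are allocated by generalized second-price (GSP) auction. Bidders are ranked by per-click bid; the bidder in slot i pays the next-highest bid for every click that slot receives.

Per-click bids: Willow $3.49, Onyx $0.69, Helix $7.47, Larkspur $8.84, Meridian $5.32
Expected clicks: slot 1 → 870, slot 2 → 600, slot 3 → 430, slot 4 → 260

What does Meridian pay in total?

Meridian pays $1500.70

Per-click bids in order: $8.84 (Larkspur) > $7.47 (Helix) > $5.32 (Meridian) > $3.49 (Willow) > $0.69 (Onyx)
Meridian holds slot 3 → pays next bid $3.49 × 430 clicks = $1500.70.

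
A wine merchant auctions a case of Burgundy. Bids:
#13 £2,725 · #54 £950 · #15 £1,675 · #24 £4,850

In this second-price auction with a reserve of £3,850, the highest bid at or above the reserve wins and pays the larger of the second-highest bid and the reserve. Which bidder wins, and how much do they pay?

#24 pays £3,850

Second-price auction with a reserve of £3,850: the highest bid at or above the reserve wins and pays the larger of the second-highest bid and the reserve.
Bids ranked: 4,850 (#24) > 2,725 (#13) > 1,675 (#15) > 950 (#54)
#24 has the top bid at or above the reserve (£4,850).
Second-highest bid £2,725 is below the reserve £3,850, so the reserve binds → payment £3,850.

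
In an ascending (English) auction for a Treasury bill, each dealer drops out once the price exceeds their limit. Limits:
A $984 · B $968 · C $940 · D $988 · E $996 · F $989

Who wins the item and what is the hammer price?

Sorting limits: 996 (E) > 989 (F) > 988 (D) > 984 (A) > 968 (B) > 940 (C)
Once the price passes $989, only E is left; the hammer falls at F's limit of $989.

E wins at $989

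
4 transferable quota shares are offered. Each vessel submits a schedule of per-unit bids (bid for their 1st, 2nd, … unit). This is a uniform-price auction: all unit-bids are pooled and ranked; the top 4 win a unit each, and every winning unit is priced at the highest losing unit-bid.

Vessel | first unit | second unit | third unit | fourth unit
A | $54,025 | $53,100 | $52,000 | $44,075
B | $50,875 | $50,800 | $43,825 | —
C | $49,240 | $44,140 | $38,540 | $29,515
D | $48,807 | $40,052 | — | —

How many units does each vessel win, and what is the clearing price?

All unit-bids, highest first — top 4: 54,025 (A-1), 53,100 (A-2), 52,000 (A-3), 50,875 (B-1)
First bid not allocated: $50,800.
Allocation: A 3, B 1.

A 3, B 1; clearing price $50,800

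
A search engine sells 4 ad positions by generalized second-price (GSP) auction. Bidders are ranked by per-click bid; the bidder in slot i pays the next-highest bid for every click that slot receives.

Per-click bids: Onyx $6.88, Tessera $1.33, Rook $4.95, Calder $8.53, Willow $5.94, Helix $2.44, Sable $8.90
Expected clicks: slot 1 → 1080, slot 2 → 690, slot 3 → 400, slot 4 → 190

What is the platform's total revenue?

Sorting advertisers: $8.90 (Sable) > $8.53 (Calder) > $6.88 (Onyx) > $5.94 (Willow) > $4.95 (Rook) > …
Slot 1: Sable pays $8.53 × 1080 = $9212.40
Slot 2: Calder pays $6.88 × 690 = $4747.20
Slot 3: Onyx pays $5.94 × 400 = $2376.00
Slot 4: Willow pays $4.95 × 190 = $940.50
Total = $17276.10

Total revenue: $17276.10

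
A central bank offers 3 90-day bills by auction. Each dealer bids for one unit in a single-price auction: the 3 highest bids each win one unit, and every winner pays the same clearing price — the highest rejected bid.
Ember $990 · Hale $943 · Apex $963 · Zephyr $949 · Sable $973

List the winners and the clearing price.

Ember, Sable, Apex; each pays $949

Bids ranked high→low: 990 (Ember), 973 (Sable), 963 (Apex), 949 (Zephyr), 943 (Hale)
Winners (3 units): Ember, Sable, Apex.
First losing bid is Zephyr's $949, which sets the uniform price.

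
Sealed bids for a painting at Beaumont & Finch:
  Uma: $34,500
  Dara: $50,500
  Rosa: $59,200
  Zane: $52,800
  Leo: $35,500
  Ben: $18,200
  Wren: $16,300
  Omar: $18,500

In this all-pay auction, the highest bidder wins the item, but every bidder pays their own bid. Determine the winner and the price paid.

Rosa pays $59,200

Rule: the highest bidder wins the item, but every bidder pays their own bid.
Bids ranked: 59,200 (Rosa) > 52,800 (Zane) > 50,500 (Dara) > 35,500 (Leo) > 34,500 (Uma) > 18,500 (Omar) > …
Rosa is highest and takes the item; every bidder forfeits their bid.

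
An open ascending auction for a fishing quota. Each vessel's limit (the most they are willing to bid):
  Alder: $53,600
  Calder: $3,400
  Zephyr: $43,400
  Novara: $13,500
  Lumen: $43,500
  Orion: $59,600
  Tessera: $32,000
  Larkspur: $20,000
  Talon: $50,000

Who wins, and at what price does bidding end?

Ascending (English) auction: the price rises until one bidder remains; the winner pays the price at which the last rival dropped out.
Sorting limits: 59,600 (Orion) > 53,600 (Alder) > 50,000 (Talon) > 43,500 (Lumen) > 43,400 (Zephyr) > 32,000 (Tessera) > …
Bidding ends when Alder exits at $53,600; Orion takes it.

Orion wins at $53,600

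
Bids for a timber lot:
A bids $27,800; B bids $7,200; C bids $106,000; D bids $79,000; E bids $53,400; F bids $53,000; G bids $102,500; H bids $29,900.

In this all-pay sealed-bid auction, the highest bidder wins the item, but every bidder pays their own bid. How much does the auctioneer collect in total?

All-pay sealed-bid auction: the highest bidder wins the item, but every bidder pays their own bid.
Bids ranked: 106,000 (C) > 102,500 (G) > 79,000 (D) > 53,400 (E) > 53,000 (F) > 29,900 (H) > …
Every bidder forfeits their bid regardless of winning.
Revenue = 27,800 + 7,200 + 106,000 + 79,000 + 53,400 + 53,000 + 102,500 + 29,900 = $458,800.

Total revenue: $458,800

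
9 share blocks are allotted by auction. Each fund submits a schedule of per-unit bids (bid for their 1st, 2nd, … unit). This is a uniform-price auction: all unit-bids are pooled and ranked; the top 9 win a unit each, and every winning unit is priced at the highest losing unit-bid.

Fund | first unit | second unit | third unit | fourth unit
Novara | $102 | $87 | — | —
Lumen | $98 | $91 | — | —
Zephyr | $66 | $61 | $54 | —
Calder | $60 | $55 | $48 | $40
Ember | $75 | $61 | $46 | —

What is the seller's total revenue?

Total revenue: $495

Merging the schedules and taking the best 9: 102 (Novara-1), 98 (Lumen-1), 91 (Lumen-2), 87 (Novara-2), 75 (Ember-1), 66 (Zephyr-1), 61 (Zephyr-2), 61 (Ember-2), 60 (Calder-1)
The (k+1)-th unit-bid is $55.
Allocation: Calder 1, Ember 2, Lumen 2, Novara 2, Zephyr 2. Every unit priced at $55.
Revenue = 9 × 55 = $495.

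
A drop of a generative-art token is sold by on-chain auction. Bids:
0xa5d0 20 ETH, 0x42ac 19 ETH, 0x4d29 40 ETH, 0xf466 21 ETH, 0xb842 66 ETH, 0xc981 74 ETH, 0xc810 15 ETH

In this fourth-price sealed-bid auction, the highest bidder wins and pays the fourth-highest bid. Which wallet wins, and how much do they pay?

0xc981 pays 21 ETH

Bids in order: 74 (0xc981) > 66 (0xb842) > 40 (0x4d29) > 21 (0xf466) > 20 (0xa5d0) > 19 (0x42ac) > …
0xc981 wins; payment is bid #4 in the ranking = 21 ETH.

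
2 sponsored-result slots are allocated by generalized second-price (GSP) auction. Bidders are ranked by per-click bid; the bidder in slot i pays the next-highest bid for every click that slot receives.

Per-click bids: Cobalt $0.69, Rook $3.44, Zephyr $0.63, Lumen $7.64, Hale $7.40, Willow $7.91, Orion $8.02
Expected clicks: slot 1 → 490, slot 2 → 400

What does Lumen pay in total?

Lumen pays $0.00

Per-click bids in order: $8.02 (Orion) > $7.91 (Willow) > $7.64 (Lumen) > …
Lumen ranks below slot 2 → no slot, pays nothing.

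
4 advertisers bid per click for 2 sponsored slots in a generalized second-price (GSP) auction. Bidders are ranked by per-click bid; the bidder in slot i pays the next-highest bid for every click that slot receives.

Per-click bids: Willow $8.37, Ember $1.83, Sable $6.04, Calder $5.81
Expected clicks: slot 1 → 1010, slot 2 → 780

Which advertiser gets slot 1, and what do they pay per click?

Willow; $6.04 per click

Ranked by bid: $8.37 (Willow) > $6.04 (Sable) > $5.81 (Calder) > …
Slot 1 goes to the first-ranked bidder, Willow, who pays the next bid down: $6.04/click.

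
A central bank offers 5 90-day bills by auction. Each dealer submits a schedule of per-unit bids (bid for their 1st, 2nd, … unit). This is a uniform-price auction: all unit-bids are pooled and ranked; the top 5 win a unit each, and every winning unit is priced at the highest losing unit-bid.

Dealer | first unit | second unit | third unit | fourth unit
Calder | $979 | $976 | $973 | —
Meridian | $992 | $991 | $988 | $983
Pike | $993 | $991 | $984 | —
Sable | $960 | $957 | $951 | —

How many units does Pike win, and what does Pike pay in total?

Merging the schedules and taking the best 5: 993 (Pike-1), 992 (Meridian-1), 991 (Meridian-2), 991 (Pike-2), 988 (Meridian-3)
Highest rejected unit-bid = $984.
Pike wins 2 unit(s) at $984 each.

Pike: 2 units, pays $1,968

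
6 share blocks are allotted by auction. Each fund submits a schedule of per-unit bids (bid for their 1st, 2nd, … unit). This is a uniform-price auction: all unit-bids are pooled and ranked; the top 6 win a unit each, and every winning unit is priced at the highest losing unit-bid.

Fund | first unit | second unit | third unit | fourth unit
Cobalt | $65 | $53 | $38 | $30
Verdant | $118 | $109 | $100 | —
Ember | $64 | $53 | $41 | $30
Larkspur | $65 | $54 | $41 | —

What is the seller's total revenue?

Total revenue: $324

Pooled unit-bids ranked (top 6): 118 (Verdant-1), 109 (Verdant-2), 100 (Verdant-3), 65 (Cobalt-1), 65 (Larkspur-1), 64 (Ember-1)
The (k+1)-th unit-bid is $54.
Allocation: Cobalt 1, Ember 1, Larkspur 1, Verdant 3. Every unit priced at $54.
Revenue = 6 × 54 = $324.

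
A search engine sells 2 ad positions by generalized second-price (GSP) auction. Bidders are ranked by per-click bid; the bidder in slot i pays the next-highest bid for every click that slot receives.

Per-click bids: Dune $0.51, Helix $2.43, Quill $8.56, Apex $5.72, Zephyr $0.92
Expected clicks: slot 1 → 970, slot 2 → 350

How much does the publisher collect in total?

Ranked by bid: $8.56 (Quill) > $5.72 (Apex) > $2.43 (Helix) > …
Slot 1: Quill pays $5.72 × 970 = $5548.40
Slot 2: Apex pays $2.43 × 350 = $850.50
Total = $6398.90

Total revenue: $6398.90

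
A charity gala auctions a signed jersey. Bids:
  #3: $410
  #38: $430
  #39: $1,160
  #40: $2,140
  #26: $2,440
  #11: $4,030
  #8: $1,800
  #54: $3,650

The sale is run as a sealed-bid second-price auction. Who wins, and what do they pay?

Rule: the highest bidder wins and pays the second-highest bid.
Bids ranked: 4,030 (#11) > 3,650 (#54) > 2,440 (#26) > 2,140 (#40) > 1,800 (#8) > 1,160 (#39) > …
Second-price: #11 pays #54's bid of $3,650.

#11 pays $3,650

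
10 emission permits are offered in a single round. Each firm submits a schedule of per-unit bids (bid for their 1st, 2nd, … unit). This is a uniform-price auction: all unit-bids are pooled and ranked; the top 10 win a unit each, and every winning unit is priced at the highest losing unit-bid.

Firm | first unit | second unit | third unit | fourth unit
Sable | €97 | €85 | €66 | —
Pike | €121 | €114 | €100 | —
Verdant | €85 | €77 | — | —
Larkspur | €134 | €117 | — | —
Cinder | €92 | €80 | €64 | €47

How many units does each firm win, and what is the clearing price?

Merging the schedules and taking the best 10: 134 (Larkspur-1), 121 (Pike-1), 117 (Larkspur-2), 114 (Pike-2), 100 (Pike-3), 97 (Sable-1), 92 (Cinder-1), 85 (Sable-2), 85 (Verdant-1), 80 (Cinder-2)
First bid not allocated: €77.
Allocation: Cinder 2, Larkspur 2, Pike 3, Sable 2, Verdant 1.

Cinder 2, Larkspur 2, Pike 3, Sable 2, Verdant 1; clearing price €77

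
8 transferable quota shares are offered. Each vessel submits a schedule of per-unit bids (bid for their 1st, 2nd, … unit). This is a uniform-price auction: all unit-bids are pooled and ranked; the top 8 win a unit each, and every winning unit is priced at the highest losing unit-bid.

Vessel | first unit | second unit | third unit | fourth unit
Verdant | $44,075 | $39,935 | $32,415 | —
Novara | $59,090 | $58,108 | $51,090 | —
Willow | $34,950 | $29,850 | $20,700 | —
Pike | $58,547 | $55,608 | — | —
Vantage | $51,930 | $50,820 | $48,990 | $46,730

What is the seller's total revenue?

Pooled unit-bids ranked (top 8): 59,090 (Novara-1), 58,547 (Pike-1), 58,108 (Novara-2), 55,608 (Pike-2), 51,930 (Vantage-1), 51,090 (Novara-3), 50,820 (Vantage-2), 48,990 (Vantage-3)
The (k+1)-th unit-bid is $46,730.
Allocation: Novara 3, Pike 2, Vantage 3. Every unit priced at $46,730.
Revenue = 8 × 46,730 = $373,840.

Total revenue: $373,840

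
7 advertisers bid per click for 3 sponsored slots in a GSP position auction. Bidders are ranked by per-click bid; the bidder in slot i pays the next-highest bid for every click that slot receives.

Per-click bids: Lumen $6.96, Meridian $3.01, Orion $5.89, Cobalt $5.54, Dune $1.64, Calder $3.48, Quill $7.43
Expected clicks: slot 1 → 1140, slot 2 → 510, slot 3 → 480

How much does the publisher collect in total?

Per-click bids in order: $7.43 (Quill) > $6.96 (Lumen) > $5.89 (Orion) > $5.54 (Cobalt) > …
Slot 1: Quill pays $6.96 × 1140 = $7934.40
Slot 2: Lumen pays $5.89 × 510 = $3003.90
Slot 3: Orion pays $5.54 × 480 = $2659.20
Total = $13597.50

Total revenue: $13597.50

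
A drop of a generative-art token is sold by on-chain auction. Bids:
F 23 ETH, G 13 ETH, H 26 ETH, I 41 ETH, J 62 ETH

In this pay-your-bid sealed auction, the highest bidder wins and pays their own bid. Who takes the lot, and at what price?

J pays 62 ETH

Bids ranked: 62 (J) > 41 (I) > 26 (H) > 23 (F) > 13 (G)
J has the highest bid and pays exactly that: 62 ETH.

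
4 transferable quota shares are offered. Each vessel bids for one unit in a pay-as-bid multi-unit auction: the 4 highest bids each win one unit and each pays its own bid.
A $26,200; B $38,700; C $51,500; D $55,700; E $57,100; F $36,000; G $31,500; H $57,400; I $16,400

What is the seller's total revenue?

Ordering the bids: 57,400 (H), 57,100 (E), 55,700 (D), 51,500 (C), 38,700 (B), 36,000 (F), …
Top 4: H, E, D, C.
Total revenue = 57,400 + 57,100 + 55,700 + 51,500 = $221,700.

Total revenue: $221,700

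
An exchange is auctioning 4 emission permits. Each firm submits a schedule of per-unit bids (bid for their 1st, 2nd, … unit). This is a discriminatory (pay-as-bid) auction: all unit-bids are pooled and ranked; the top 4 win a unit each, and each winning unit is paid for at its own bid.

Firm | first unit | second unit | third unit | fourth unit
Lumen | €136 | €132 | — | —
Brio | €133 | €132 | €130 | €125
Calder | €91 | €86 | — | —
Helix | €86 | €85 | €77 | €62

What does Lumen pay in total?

Lumen pays €268

Merging the schedules and taking the best 4: 136 (Lumen-1), 133 (Brio-1), 132 (Lumen-2), 132 (Brio-2)
Next rejected bid: €130 (not a price — pay-as-bid).
Lumen's winning unit-bids: 136 + 132 = €268.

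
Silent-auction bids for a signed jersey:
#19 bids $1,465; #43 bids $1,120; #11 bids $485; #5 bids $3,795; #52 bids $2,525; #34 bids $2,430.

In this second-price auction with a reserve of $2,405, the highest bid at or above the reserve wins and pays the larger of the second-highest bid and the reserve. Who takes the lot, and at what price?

Bids ranked: 3,795 (#5) > 2,525 (#52) > 2,430 (#34) > 1,465 (#19) > 1,120 (#43) > 485 (#11)
#5 has the top bid at or above the reserve ($3,795).
max(second-highest $2,525, reserve $2,405) = $2,525; the reserve does not bind.

#5 pays $2,525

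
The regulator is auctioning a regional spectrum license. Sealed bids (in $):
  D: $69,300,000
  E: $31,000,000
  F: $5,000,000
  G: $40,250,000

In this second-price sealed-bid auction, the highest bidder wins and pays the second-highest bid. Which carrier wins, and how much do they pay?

Rule: the highest bidder wins and pays the second-highest bid.
Sorting bids: 69,300,000 (D) > 40,250,000 (G) > 31,000,000 (E) > 5,000,000 (F)
D is highest; pays the second-highest bid, $40,250,000.

D pays $40,250,000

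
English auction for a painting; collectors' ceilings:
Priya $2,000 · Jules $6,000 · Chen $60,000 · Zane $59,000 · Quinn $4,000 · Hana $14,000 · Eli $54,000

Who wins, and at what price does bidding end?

Limits ranked: 60,000 (Chen) > 59,000 (Zane) > 54,000 (Eli) > 14,000 (Hana) > 6,000 (Jules) > 4,000 (Quinn) > …
Bidding ends when Zane exits at $59,000; Chen takes it.

Chen wins at $59,000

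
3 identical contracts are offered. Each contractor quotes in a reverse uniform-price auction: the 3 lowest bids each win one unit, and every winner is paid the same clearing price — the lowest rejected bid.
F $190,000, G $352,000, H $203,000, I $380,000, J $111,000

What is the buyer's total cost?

Ordering the bids: 111,000 (J), 190,000 (F), 203,000 (H), 352,000 (G), 380,000 (I)
Winners (3 units): J, F, H.
First losing bid is G's $352,000, which sets the uniform price.
Total cost = 3 × $352,000 = $1,056,000.

Total cost: $1,056,000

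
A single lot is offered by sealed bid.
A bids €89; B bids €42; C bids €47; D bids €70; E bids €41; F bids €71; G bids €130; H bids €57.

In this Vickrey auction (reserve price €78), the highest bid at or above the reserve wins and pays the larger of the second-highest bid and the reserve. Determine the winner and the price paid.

Bids in order: 130 (G) > 89 (A) > 71 (F) > 70 (D) > 57 (H) > 47 (C) > …
Highest eligible bid: G at €130.
Second-highest bid €89 exceeds the reserve €78 → payment €89.

G pays €89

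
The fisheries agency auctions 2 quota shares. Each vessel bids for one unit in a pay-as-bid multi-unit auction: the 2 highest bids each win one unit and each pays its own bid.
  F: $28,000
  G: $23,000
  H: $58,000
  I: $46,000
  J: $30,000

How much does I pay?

Ordering the bids: 58,000 (H), 46,000 (I), 30,000 (J), 28,000 (F), …
Top 2: H, I.
I wins → own bid $46,000.

I pays $46,000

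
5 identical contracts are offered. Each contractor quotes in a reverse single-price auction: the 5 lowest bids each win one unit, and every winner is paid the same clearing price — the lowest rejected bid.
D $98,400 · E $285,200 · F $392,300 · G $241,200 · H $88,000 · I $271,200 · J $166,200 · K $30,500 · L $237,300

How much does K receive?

Sorting: 30,500 (K), 88,000 (H), 98,400 (D), 166,200 (J), 237,300 (L), 241,200 (G), 271,200 (I), …
Lowest 5: K, H, D, J, L.
Lowest unsuccessful bid: $241,200 → clearing price.
K wins → is paid $241,200.

K is paid $241,200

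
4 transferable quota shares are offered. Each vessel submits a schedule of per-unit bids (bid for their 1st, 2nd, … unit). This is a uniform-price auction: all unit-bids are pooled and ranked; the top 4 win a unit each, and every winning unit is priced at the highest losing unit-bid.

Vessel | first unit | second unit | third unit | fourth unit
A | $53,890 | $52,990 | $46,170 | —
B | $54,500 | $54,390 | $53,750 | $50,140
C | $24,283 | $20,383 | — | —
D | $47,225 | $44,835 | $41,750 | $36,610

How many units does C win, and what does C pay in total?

All unit-bids, highest first — top 4: 54,500 (B-1), 54,390 (B-2), 53,890 (A-1), 53,750 (B-3)
Highest rejected unit-bid = $52,990.
C wins 0 unit(s) at $52,990 each.

C: 0 units, pays $0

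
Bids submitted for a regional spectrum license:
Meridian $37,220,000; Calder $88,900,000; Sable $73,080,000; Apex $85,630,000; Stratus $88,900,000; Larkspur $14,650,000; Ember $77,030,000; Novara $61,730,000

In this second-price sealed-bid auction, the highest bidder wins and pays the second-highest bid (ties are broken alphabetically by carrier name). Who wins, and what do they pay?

Second-price sealed-bid auction: the highest bidder wins and pays the second-highest bid.
Bids ranked: 88,900,000 (Calder) > 88,900,000 (Stratus) > 85,630,000 (Apex) > 77,030,000 (Ember) > 73,080,000 (Sable) > 61,730,000 (Novara) > …
Calder and Stratus tie at $88,900,000; tie-break gives it to Calder.
Calder is highest; pays the second-highest bid, $88,900,000.

Calder pays $88,900,000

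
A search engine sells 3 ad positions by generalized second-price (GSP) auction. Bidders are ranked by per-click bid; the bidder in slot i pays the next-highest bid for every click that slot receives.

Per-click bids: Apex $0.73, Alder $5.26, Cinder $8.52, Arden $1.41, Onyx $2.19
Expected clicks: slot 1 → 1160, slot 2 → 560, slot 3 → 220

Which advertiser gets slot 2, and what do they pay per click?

Alder; $2.19 per click

Ranked by bid: $8.52 (Cinder) > $5.26 (Alder) > $2.19 (Onyx) > $1.41 (Arden) > …
Slot 2 goes to the second-ranked bidder, Alder, who pays the next bid down: $2.19/click.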